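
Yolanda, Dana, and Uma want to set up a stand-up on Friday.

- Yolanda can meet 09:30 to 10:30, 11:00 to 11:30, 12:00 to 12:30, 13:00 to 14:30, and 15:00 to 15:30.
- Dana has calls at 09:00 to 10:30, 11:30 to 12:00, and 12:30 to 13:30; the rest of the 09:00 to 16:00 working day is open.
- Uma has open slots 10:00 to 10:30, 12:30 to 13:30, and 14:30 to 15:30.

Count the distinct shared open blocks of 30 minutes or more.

Dana free within 09:00–16:00: 10:30–11:30, 12:00–12:30, 13:30–16:00.
Yolanda ∩ Dana: 11:00–11:30, 12:00–12:30, 13:30–14:30, 15:00–15:30.
Yolanda ∩ Dana ∩ Uma: 15:00–15:30.
Windows ≥ 30 min: 15:00–15:30.
That's 1 window.

1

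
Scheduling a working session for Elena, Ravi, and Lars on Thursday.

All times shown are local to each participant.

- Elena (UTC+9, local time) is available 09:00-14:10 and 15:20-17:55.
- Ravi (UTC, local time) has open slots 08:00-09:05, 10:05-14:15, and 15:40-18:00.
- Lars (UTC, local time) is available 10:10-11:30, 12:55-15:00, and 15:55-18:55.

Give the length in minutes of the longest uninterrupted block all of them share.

0 minutes

Elena → UTC: 00:00–05:10, 06:20–08:55.
Ravi → UTC: 08:00–09:05, 10:05–14:15, 15:40–18:00.
Lars → UTC: 10:10–11:30, 12:55–15:00, 15:55–18:55.
Elena ∩ Ravi: 08:00–08:55.
Elena ∩ Ravi ∩ Lars: (none).
No common window.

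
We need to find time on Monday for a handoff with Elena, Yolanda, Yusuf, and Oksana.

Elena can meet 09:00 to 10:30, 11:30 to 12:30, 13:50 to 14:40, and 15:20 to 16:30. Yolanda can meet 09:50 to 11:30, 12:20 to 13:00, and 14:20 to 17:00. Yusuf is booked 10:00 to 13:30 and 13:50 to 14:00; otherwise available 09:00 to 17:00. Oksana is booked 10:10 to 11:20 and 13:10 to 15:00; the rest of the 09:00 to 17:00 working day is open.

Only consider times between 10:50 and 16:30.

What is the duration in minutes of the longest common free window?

70 minutes

Yusuf free within 09:00–17:00: 09:00–10:00, 13:30–13:50, 14:00–17:00.
Oksana free within 09:00–17:00: 09:00–10:10, 11:20–13:10, 15:00–17:00.
Elena ∩ Yolanda: 09:50–10:30, 12:20–12:30, 14:20–14:40, 15:20–16:30.
Elena ∩ Yolanda ∩ Yusuf: 09:50–10:00, 14:20–14:40, 15:20–16:30.
Elena ∩ Yolanda ∩ Yusuf ∩ Oksana: 09:50–10:00, 15:20–16:30.
Restricted to 10:50–16:30: 15:20–16:30.
Single common window of 70 minutes.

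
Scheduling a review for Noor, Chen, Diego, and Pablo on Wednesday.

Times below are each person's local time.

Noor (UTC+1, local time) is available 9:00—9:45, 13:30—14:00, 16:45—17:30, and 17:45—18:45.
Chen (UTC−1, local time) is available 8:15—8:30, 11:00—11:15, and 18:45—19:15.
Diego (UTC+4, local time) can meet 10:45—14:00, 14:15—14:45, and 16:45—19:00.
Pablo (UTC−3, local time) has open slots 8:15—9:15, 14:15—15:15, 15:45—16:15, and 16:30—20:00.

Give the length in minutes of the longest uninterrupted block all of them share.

Noor → UTC: 08:00–08:45, 12:30–13:00, 15:45–16:30, 16:45–17:45.
Chen → UTC: 09:15–09:30, 12:00–12:15, 19:45–20:15.
Diego → UTC: 06:45–10:00, 10:15–10:45, 12:45–15:00.
Pablo → UTC: 11:15–12:15, 17:15–18:15, 18:45–19:15, 19:30–23:00.
Noor ∩ Chen: (none).
Noor ∩ Chen ∩ Diego: (none).
Noor ∩ Chen ∩ Diego ∩ Pablo: (none).
No common window.

0 minutes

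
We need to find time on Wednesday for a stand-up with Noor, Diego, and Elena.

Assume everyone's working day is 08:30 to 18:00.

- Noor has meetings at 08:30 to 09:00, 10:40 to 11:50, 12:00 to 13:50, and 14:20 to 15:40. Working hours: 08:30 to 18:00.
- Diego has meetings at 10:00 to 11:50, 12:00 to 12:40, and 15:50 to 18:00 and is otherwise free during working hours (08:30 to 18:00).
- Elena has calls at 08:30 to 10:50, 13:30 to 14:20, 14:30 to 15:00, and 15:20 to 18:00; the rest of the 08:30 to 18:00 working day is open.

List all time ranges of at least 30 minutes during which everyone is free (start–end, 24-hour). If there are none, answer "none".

Noor free within 08:30–18:00: 09:00–10:40, 11:50–12:00, 13:50–14:20, 15:40–18:00.
Diego free within 08:30–18:00: 08:30–10:00, 11:50–12:00, 12:40–15:50.
Elena free within 08:30–18:00: 10:50–13:30, 14:20–14:30, 15:00–15:20.
Noor ∩ Diego: 09:00–10:00, 11:50–12:00, 13:50–14:20, 15:40–15:50.
Noor ∩ Diego ∩ Elena: 11:50–12:00.
Windows ≥ 30 min: (none).

none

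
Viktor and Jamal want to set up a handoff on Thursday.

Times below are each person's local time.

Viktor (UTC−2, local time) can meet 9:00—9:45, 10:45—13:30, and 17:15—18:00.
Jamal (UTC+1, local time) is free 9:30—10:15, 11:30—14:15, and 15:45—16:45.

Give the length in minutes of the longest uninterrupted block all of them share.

Viktor → UTC: 11:00–11:45, 12:45–15:30, 19:15–20:00.
Jamal → UTC: 08:30–09:15, 10:30–13:15, 14:45–15:45.
Viktor ∩ Jamal: 11:00–11:45, 12:45–13:15, 14:45–15:30.
Common window lengths: 45, 30, 45 min; longest is 45.

45 minutes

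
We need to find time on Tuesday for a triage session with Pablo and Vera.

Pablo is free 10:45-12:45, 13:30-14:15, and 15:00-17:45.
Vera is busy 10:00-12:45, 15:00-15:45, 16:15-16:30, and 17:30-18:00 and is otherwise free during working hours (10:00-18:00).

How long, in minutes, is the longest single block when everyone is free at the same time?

60 minutes

Vera free within 10:00–18:00: 12:45–15:00, 15:45–16:15, 16:30–17:30.
Pablo ∩ Vera: 13:30–14:15, 15:45–16:15, 16:30–17:30.
Common window lengths: 45, 30, 60 min; longest is 60.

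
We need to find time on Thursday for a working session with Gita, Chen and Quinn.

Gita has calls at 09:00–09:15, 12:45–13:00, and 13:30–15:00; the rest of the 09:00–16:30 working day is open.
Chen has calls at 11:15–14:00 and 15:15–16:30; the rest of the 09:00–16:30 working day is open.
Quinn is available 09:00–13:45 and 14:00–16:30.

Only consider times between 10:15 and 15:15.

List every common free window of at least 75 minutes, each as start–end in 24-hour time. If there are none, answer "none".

none

Gita free within 09:00–16:30: 09:15–12:45, 13:00–13:30, 15:00–16:30.
Chen free within 09:00–16:30: 09:00–11:15, 14:00–15:15.
Gita ∩ Chen: 09:15–11:15, 15:00–15:15.
Gita ∩ Chen ∩ Quinn: 09:15–11:15, 15:00–15:15.
Restricted to 10:15–15:15: 10:15–11:15, 15:00–15:15.
Windows ≥ 75 min: (none).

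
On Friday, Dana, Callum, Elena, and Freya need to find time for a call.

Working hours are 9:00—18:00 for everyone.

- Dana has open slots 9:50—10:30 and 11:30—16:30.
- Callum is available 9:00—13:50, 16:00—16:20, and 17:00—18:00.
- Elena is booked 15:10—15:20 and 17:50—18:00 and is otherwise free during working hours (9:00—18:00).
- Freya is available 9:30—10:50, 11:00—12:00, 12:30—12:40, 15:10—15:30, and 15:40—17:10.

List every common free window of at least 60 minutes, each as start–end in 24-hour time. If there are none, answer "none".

none

Elena free within 09:00–18:00: 09:00–15:10, 15:20–17:50.
Dana ∩ Callum: 09:50–10:30, 11:30–13:50, 16:00–16:20.
Dana ∩ Callum ∩ Elena: 09:50–10:30, 11:30–13:50, 16:00–16:20.
Dana ∩ Callum ∩ Elena ∩ Freya: 09:50–10:30, 11:30–12:00, 12:30–12:40, 16:00–16:20.
Windows ≥ 60 min: (none).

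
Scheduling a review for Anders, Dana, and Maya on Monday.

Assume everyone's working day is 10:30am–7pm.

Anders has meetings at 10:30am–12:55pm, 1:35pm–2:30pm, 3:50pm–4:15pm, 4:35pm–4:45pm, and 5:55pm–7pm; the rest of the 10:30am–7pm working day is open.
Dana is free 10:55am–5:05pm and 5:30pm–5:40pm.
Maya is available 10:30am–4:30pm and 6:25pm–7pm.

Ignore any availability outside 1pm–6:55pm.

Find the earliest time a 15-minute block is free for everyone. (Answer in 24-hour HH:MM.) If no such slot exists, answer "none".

13:00

Anders free within 10:30–19:00: 12:55–13:35, 14:30–15:50, 16:15–16:35, 16:45–17:55.
Anders ∩ Dana: 12:55–13:35, 14:30–15:50, 16:15–16:35, 16:45–17:05, 17:30–17:40.
Anders ∩ Dana ∩ Maya: 12:55–13:35, 14:30–15:50, 16:15–16:30.
Restricted to 13:00–18:55: 13:00–13:35, 14:30–15:50, 16:15–16:30.
Windows ≥ 15 min: 13:00–13:35, 14:30–15:50, 16:15–16:30.
Earliest such window starts at 13:00.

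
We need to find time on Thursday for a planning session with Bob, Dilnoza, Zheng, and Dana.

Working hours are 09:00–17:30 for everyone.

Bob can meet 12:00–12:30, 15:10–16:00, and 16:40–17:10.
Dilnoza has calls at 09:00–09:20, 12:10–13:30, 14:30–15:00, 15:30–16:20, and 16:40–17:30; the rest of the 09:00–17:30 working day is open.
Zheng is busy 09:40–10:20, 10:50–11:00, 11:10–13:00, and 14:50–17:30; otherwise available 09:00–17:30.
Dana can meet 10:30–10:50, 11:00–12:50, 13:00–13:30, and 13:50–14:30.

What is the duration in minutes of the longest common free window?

Dilnoza free within 09:00–17:30: 09:20–12:10, 13:30–14:30, 15:00–15:30, 16:20–16:40.
Zheng free within 09:00–17:30: 09:00–09:40, 10:20–10:50, 11:00–11:10, 13:00–14:50.
Bob ∩ Dilnoza: 12:00–12:10, 15:10–15:30.
Bob ∩ Dilnoza ∩ Zheng: (none).
Bob ∩ Dilnoza ∩ Zheng ∩ Dana: (none).
No common window.

0 minutes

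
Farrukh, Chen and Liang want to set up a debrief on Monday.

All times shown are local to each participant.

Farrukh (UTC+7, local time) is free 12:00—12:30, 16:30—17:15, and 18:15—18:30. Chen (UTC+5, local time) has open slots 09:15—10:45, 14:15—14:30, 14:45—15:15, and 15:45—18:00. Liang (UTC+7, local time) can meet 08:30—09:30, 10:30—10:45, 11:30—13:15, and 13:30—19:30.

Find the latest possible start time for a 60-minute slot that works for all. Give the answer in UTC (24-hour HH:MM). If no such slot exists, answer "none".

Farrukh → UTC: 05:00–05:30, 09:30–10:15, 11:15–11:30.
Chen → UTC: 04:15–05:45, 09:15–09:30, 09:45–10:15, 10:45–13:00.
Liang → UTC: 01:30–02:30, 03:30–03:45, 04:30–06:15, 06:30–12:30.
Farrukh ∩ Chen: 05:00–05:30, 09:45–10:15, 11:15–11:30.
Farrukh ∩ Chen ∩ Liang: 05:00–05:30, 09:45–10:15, 11:15–11:30.
Windows ≥ 60 min: (none).

none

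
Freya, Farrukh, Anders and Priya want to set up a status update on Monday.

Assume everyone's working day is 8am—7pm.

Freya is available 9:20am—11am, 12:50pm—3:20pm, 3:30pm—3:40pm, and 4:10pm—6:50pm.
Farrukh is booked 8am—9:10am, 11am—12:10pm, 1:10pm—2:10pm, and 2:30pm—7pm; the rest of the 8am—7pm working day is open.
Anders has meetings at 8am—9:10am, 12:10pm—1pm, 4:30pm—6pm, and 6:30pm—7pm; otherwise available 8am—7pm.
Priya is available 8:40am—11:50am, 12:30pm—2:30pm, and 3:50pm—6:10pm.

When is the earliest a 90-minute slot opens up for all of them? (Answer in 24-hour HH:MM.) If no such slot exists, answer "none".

09:20

Farrukh free within 08:00–19:00: 09:10–11:00, 12:10–13:10, 14:10–14:30.
Anders free within 08:00–19:00: 09:10–12:10, 13:00–16:30, 18:00–18:30.
Freya ∩ Farrukh: 09:20–11:00, 12:50–13:10, 14:10–14:30.
Freya ∩ Farrukh ∩ Anders: 09:20–11:00, 13:00–13:10, 14:10–14:30.
Freya ∩ Farrukh ∩ Anders ∩ Priya: 09:20–11:00, 13:00–13:10, 14:10–14:30.
Windows ≥ 90 min: 09:20–11:00.
Earliest such window starts at 09:20.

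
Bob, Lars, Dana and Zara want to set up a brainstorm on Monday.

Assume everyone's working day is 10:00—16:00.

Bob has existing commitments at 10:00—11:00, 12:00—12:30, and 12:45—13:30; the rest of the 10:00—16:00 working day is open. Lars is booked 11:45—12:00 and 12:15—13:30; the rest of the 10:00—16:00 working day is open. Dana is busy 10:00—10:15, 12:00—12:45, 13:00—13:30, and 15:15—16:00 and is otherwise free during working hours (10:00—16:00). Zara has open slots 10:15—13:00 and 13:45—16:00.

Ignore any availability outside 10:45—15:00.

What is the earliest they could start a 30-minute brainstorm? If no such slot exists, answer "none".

11:00

Bob free within 10:00–16:00: 11:00–12:00, 12:30–12:45, 13:30–16:00.
Lars free within 10:00–16:00: 10:00–11:45, 12:00–12:15, 13:30–16:00.
Dana free within 10:00–16:00: 10:15–12:00, 12:45–13:00, 13:30–15:15.
Bob ∩ Lars: 11:00–11:45, 13:30–16:00.
Bob ∩ Lars ∩ Dana: 11:00–11:45, 13:30–15:15.
Bob ∩ Lars ∩ Dana ∩ Zara: 11:00–11:45, 13:45–15:15.
Restricted to 10:45–15:00: 11:00–11:45, 13:45–15:00.
Windows ≥ 30 min: 11:00–11:45, 13:45–15:00.
Earliest such window starts at 11:00.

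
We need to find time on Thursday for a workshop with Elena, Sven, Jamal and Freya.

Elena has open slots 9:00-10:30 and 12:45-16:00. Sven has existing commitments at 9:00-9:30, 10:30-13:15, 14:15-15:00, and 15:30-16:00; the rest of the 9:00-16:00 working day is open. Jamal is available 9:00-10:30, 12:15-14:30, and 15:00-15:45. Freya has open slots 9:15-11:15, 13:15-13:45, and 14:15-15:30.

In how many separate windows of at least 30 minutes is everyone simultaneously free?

Sven free within 09:00–16:00: 09:30–10:30, 13:15–14:15, 15:00–15:30.
Elena ∩ Sven: 09:30–10:30, 13:15–14:15, 15:00–15:30.
Elena ∩ Sven ∩ Jamal: 09:30–10:30, 13:15–14:15, 15:00–15:30.
Elena ∩ Sven ∩ Jamal ∩ Freya: 09:30–10:30, 13:15–13:45, 15:00–15:30.
Windows ≥ 30 min: 09:30–10:30, 13:15–13:45, 15:00–15:30.
That's 3 windows.

3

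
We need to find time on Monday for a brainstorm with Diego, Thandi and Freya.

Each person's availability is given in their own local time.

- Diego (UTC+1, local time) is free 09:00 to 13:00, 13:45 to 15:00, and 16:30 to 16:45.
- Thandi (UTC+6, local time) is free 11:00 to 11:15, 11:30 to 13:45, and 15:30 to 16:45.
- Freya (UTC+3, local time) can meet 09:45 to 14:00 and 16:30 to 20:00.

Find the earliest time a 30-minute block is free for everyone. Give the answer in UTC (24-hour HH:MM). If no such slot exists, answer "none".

Diego → UTC: 08:00–12:00, 12:45–14:00, 15:30–15:45.
Thandi → UTC: 05:00–05:15, 05:30–07:45, 09:30–10:45.
Freya → UTC: 06:45–11:00, 13:30–17:00.
Diego ∩ Thandi: 09:30–10:45.
Diego ∩ Thandi ∩ Freya: 09:30–10:45.
Windows ≥ 30 min: 09:30–10:45.
Earliest such window starts at 09:30.

09:30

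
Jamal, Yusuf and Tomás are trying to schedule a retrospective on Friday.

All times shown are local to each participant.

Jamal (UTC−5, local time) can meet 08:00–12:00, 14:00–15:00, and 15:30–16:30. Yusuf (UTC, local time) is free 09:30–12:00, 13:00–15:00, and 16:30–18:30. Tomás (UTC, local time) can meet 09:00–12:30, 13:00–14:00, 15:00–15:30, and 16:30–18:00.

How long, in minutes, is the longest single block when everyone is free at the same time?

Jamal → UTC: 13:00–17:00, 19:00–20:00, 20:30–21:30.
Yusuf → UTC: 09:30–12:00, 13:00–15:00, 16:30–18:30.
Tomás → UTC: 09:00–12:30, 13:00–14:00, 15:00–15:30, 16:30–18:00.
Jamal ∩ Yusuf: 13:00–15:00, 16:30–17:00.
Jamal ∩ Yusuf ∩ Tomás: 13:00–14:00, 16:30–17:00.
Common window lengths: 60, 30 min; longest is 60.

60 minutes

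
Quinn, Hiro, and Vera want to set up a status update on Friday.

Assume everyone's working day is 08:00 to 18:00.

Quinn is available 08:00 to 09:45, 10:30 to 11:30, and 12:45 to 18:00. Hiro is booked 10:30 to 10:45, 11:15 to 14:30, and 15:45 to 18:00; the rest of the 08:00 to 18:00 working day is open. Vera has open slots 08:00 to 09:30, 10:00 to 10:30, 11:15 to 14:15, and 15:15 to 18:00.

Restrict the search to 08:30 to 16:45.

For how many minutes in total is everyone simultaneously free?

90 minutes

Hiro free within 08:00–18:00: 08:00–10:30, 10:45–11:15, 14:30–15:45.
Quinn ∩ Hiro: 08:00–09:45, 10:45–11:15, 14:30–15:45.
Quinn ∩ Hiro ∩ Vera: 08:00–09:30, 15:15–15:45.
Restricted to 08:30–16:45: 08:30–09:30, 15:15–15:45.
Total common minutes: 60 + 30 = 90.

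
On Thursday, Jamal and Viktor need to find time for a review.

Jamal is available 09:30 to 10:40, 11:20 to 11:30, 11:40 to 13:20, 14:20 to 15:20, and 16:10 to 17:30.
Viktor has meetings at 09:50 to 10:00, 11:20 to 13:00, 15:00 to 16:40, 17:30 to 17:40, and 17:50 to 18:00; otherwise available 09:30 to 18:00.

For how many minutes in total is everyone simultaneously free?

Viktor free within 09:30–18:00: 09:30–09:50, 10:00–11:20, 13:00–15:00, 16:40–17:30, 17:40–17:50.
Jamal ∩ Viktor: 09:30–09:50, 10:00–10:40, 13:00–13:20, 14:20–15:00, 16:40–17:30.
Total common minutes: 20 + 40 + 20 + 40 + 50 = 170.

170 minutes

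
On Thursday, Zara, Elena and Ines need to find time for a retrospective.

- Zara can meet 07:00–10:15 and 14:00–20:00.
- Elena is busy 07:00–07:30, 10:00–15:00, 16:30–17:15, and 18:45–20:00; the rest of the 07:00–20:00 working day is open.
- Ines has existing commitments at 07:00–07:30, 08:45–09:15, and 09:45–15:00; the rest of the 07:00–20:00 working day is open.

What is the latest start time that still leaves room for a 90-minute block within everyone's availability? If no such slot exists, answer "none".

Elena free within 07:00–20:00: 07:30–10:00, 15:00–16:30, 17:15–18:45.
Ines free within 07:00–20:00: 07:30–08:45, 09:15–09:45, 15:00–20:00.
Zara ∩ Elena: 07:30–10:00, 15:00–16:30, 17:15–18:45.
Zara ∩ Elena ∩ Ines: 07:30–08:45, 09:15–09:45, 15:00–16:30, 17:15–18:45.
Windows ≥ 90 min: 15:00–16:30, 17:15–18:45.
Latest start in the last window 17:15–18:45 is 18:45 − 90 min = 17:15.

17:15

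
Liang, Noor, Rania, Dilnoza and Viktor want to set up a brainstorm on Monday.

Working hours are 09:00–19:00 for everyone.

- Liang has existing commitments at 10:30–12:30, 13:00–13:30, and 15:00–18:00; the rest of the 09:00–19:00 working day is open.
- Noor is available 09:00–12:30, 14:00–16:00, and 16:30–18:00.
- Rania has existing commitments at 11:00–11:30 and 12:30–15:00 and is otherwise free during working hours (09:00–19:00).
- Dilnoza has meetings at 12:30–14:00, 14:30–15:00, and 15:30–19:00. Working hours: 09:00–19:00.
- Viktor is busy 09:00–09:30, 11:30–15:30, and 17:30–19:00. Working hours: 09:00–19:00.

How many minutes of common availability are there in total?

60 minutes

Liang free within 09:00–19:00: 09:00–10:30, 12:30–13:00, 13:30–15:00, 18:00–19:00.
Rania free within 09:00–19:00: 09:00–11:00, 11:30–12:30, 15:00–19:00.
Dilnoza free within 09:00–19:00: 09:00–12:30, 14:00–14:30, 15:00–15:30.
Viktor free within 09:00–19:00: 09:30–11:30, 15:30–17:30.
Liang ∩ Noor: 09:00–10:30, 14:00–15:00.
Liang ∩ Noor ∩ Rania: 09:00–10:30.
Liang ∩ Noor ∩ Rania ∩ Dilnoza: 09:00–10:30.
Liang ∩ Noor ∩ Rania ∩ Dilnoza ∩ Viktor: 09:30–10:30.
Total common minutes: 60.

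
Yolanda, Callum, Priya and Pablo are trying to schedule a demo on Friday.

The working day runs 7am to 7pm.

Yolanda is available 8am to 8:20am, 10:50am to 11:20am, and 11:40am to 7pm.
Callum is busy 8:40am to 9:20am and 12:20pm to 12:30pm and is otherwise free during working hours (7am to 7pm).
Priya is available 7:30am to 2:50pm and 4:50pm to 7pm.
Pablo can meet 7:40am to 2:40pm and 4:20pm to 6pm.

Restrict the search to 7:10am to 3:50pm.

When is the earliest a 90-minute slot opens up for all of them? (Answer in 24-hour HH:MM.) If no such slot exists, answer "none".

12:30

Callum free within 07:00–19:00: 07:00–08:40, 09:20–12:20, 12:30–19:00.
Yolanda ∩ Callum: 08:00–08:20, 10:50–11:20, 11:40–12:20, 12:30–19:00.
Yolanda ∩ Callum ∩ Priya: 08:00–08:20, 10:50–11:20, 11:40–12:20, 12:30–14:50, 16:50–19:00.
Yolanda ∩ Callum ∩ Priya ∩ Pablo: 08:00–08:20, 10:50–11:20, 11:40–12:20, 12:30–14:40, 16:50–18:00.
Restricted to 07:10–15:50: 08:00–08:20, 10:50–11:20, 11:40–12:20, 12:30–14:40.
Windows ≥ 90 min: 12:30–14:40.
Earliest such window starts at 12:30.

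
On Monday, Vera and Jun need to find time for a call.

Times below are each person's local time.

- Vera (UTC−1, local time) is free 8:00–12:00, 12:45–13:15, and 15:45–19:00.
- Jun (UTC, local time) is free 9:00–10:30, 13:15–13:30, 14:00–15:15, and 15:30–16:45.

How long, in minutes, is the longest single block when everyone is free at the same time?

Vera → UTC: 09:00–13:00, 13:45–14:15, 16:45–20:00.
Jun → UTC: 09:00–10:30, 13:15–13:30, 14:00–15:15, 15:30–16:45.
Vera ∩ Jun: 09:00–10:30, 14:00–14:15.
Common window lengths: 90, 15 min; longest is 90.

90 minutes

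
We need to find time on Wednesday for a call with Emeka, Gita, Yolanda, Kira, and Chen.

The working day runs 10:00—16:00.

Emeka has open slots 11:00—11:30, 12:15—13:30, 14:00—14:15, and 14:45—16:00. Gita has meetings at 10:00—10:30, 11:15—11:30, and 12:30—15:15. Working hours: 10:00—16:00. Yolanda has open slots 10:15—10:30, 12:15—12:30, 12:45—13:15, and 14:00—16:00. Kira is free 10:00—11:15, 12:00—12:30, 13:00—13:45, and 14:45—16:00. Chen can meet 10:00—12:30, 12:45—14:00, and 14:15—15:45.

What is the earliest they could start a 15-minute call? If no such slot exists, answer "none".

Gita free within 10:00–16:00: 10:30–11:15, 11:30–12:30, 15:15–16:00.
Emeka ∩ Gita: 11:00–11:15, 12:15–12:30, 15:15–16:00.
Emeka ∩ Gita ∩ Yolanda: 12:15–12:30, 15:15–16:00.
Emeka ∩ Gita ∩ Yolanda ∩ Kira: 12:15–12:30, 15:15–16:00.
Emeka ∩ Gita ∩ Yolanda ∩ Kira ∩ Chen: 12:15–12:30, 15:15–15:45.
Windows ≥ 15 min: 12:15–12:30, 15:15–15:45.
Earliest such window starts at 12:15.

12:15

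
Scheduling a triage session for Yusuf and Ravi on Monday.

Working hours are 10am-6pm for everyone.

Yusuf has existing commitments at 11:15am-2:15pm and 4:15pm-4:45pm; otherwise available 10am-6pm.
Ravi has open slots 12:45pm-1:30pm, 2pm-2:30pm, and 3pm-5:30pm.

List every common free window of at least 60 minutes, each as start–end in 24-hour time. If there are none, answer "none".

Yusuf free within 10:00–18:00: 10:00–11:15, 14:15–16:15, 16:45–18:00.
Yusuf ∩ Ravi: 14:15–14:30, 15:00–16:15, 16:45–17:30.
Windows ≥ 60 min: 15:00–16:15.

15:00–16:15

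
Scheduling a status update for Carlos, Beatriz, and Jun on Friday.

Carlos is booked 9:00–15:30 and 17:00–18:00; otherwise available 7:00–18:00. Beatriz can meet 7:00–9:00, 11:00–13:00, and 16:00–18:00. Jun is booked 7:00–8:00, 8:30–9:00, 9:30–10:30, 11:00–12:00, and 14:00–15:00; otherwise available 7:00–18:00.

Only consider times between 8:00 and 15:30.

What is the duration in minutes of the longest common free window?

Carlos free within 07:00–18:00: 07:00–09:00, 15:30–17:00.
Jun free within 07:00–18:00: 08:00–08:30, 09:00–09:30, 10:30–11:00, 12:00–14:00, 15:00–18:00.
Carlos ∩ Beatriz: 07:00–09:00, 16:00–17:00.
Carlos ∩ Beatriz ∩ Jun: 08:00–08:30, 16:00–17:00.
Restricted to 08:00–15:30: 08:00–08:30.
Single common window of 30 minutes.

30 minutes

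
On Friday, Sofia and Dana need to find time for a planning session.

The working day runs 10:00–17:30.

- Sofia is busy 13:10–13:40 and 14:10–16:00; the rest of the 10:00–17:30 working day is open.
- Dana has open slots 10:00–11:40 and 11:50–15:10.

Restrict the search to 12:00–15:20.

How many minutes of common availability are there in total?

Sofia free within 10:00–17:30: 10:00–13:10, 13:40–14:10, 16:00–17:30.
Sofia ∩ Dana: 10:00–11:40, 11:50–13:10, 13:40–14:10.
Restricted to 12:00–15:20: 12:00–13:10, 13:40–14:10.
Total common minutes: 70 + 30 = 100.

100 minutes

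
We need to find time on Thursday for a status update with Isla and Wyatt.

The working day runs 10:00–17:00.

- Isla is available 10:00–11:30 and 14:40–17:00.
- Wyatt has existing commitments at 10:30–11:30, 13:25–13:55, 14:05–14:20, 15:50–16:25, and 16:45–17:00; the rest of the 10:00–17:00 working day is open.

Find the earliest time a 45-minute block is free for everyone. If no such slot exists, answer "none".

Wyatt free within 10:00–17:00: 10:00–10:30, 11:30–13:25, 13:55–14:05, 14:20–15:50, 16:25–16:45.
Isla ∩ Wyatt: 10:00–10:30, 14:40–15:50, 16:25–16:45.
Windows ≥ 45 min: 14:40–15:50.
Earliest such window starts at 14:40.

14:40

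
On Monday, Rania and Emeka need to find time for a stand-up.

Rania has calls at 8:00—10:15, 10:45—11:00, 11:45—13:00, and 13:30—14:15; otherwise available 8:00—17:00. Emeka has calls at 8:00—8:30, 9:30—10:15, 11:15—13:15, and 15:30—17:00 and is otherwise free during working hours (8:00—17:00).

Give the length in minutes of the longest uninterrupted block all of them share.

75 minutes

Rania free within 08:00–17:00: 10:15–10:45, 11:00–11:45, 13:00–13:30, 14:15–17:00.
Emeka free within 08:00–17:00: 08:30–09:30, 10:15–11:15, 13:15–15:30.
Rania ∩ Emeka: 10:15–10:45, 11:00–11:15, 13:15–13:30, 14:15–15:30.
Common window lengths: 30, 15, 15, 75 min; longest is 75.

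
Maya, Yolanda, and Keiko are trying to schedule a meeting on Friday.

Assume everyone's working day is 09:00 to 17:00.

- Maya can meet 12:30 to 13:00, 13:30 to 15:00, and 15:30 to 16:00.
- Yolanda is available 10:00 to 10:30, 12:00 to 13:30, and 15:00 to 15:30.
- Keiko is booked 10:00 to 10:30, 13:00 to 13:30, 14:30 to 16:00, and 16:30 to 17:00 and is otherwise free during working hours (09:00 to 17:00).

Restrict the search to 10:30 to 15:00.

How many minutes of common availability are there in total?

30 minutes

Keiko free within 09:00–17:00: 09:00–10:00, 10:30–13:00, 13:30–14:30, 16:00–16:30.
Maya ∩ Yolanda: 12:30–13:00.
Maya ∩ Yolanda ∩ Keiko: 12:30–13:00.
Restricted to 10:30–15:00: 12:30–13:00.
Total common minutes: 30.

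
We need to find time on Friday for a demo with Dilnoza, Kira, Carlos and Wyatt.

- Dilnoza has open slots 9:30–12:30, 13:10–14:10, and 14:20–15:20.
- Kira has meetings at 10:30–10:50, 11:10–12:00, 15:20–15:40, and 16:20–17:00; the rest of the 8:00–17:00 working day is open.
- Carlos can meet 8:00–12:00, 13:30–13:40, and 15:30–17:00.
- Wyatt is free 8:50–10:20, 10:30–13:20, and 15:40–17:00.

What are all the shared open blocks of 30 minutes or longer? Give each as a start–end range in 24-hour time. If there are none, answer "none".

09:30–10:20

Kira free within 08:00–17:00: 08:00–10:30, 10:50–11:10, 12:00–15:20, 15:40–16:20.
Dilnoza ∩ Kira: 09:30–10:30, 10:50–11:10, 12:00–12:30, 13:10–14:10, 14:20–15:20.
Dilnoza ∩ Kira ∩ Carlos: 09:30–10:30, 10:50–11:10, 13:30–13:40.
Dilnoza ∩ Kira ∩ Carlos ∩ Wyatt: 09:30–10:20, 10:50–11:10.
Windows ≥ 30 min: 09:30–10:20.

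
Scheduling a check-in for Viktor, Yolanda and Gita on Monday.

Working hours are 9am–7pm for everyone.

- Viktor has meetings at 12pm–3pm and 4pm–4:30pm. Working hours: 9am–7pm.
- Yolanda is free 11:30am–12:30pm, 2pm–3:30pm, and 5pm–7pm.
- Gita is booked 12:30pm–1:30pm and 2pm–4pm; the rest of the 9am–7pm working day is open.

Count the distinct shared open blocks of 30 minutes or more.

2

Viktor free within 09:00–19:00: 09:00–12:00, 15:00–16:00, 16:30–19:00.
Gita free within 09:00–19:00: 09:00–12:30, 13:30–14:00, 16:00–19:00.
Viktor ∩ Yolanda: 11:30–12:00, 15:00–15:30, 17:00–19:00.
Viktor ∩ Yolanda ∩ Gita: 11:30–12:00, 17:00–19:00.
Windows ≥ 30 min: 11:30–12:00, 17:00–19:00.
That's 2 windows.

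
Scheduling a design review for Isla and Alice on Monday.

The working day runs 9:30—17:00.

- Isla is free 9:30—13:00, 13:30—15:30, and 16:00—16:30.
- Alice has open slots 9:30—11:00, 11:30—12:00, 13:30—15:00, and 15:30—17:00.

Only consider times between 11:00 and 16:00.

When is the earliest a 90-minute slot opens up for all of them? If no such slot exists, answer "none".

Isla ∩ Alice: 09:30–11:00, 11:30–12:00, 13:30–15:00, 16:00–16:30.
Restricted to 11:00–16:00: 11:30–12:00, 13:30–15:00.
Windows ≥ 90 min: 13:30–15:00.
Earliest such window starts at 13:30.

13:30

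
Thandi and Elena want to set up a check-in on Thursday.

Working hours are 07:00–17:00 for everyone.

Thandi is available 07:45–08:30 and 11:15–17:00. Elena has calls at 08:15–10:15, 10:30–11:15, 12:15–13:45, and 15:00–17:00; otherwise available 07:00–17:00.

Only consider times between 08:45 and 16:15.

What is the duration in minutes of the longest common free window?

75 minutes

Elena free within 07:00–17:00: 07:00–08:15, 10:15–10:30, 11:15–12:15, 13:45–15:00.
Thandi ∩ Elena: 07:45–08:15, 11:15–12:15, 13:45–15:00.
Restricted to 08:45–16:15: 11:15–12:15, 13:45–15:00.
Common window lengths: 60, 75 min; longest is 75.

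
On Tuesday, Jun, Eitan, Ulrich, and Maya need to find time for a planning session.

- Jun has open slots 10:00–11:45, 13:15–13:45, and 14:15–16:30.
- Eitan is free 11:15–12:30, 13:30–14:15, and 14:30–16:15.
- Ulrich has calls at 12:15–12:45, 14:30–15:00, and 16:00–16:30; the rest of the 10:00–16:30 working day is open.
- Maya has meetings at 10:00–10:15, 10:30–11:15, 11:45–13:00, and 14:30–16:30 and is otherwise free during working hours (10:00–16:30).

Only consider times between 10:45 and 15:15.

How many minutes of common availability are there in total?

Ulrich free within 10:00–16:30: 10:00–12:15, 12:45–14:30, 15:00–16:00.
Maya free within 10:00–16:30: 10:15–10:30, 11:15–11:45, 13:00–14:30.
Jun ∩ Eitan: 11:15–11:45, 13:30–13:45, 14:30–16:15.
Jun ∩ Eitan ∩ Ulrich: 11:15–11:45, 13:30–13:45, 15:00–16:00.
Jun ∩ Eitan ∩ Ulrich ∩ Maya: 11:15–11:45, 13:30–13:45.
Restricted to 10:45–15:15: 11:15–11:45, 13:30–13:45.
Total common minutes: 30 + 15 = 45.

45 minutes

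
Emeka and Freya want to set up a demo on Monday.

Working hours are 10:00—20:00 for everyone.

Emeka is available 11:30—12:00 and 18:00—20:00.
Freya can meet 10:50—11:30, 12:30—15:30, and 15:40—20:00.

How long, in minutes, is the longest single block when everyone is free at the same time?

120 minutes

Emeka ∩ Freya: 18:00–20:00.
Single common window of 120 minutes.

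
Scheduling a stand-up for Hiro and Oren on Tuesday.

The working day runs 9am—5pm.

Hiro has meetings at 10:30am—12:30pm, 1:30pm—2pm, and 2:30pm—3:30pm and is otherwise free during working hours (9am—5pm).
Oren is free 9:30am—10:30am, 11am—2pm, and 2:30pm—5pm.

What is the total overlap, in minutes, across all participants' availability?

210 minutes

Hiro free within 09:00–17:00: 09:00–10:30, 12:30–13:30, 14:00–14:30, 15:30–17:00.
Hiro ∩ Oren: 09:30–10:30, 12:30–13:30, 15:30–17:00.
Total common minutes: 60 + 60 + 90 = 210.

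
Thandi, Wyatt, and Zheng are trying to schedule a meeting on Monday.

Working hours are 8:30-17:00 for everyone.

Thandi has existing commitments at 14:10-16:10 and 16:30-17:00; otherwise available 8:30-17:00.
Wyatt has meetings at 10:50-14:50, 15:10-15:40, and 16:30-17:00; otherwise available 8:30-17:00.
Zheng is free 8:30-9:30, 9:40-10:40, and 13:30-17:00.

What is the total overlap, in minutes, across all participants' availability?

140 minutes

Thandi free within 08:30–17:00: 08:30–14:10, 16:10–16:30.
Wyatt free within 08:30–17:00: 08:30–10:50, 14:50–15:10, 15:40–16:30.
Thandi ∩ Wyatt: 08:30–10:50, 16:10–16:30.
Thandi ∩ Wyatt ∩ Zheng: 08:30–09:30, 09:40–10:40, 16:10–16:30.
Total common minutes: 60 + 60 + 20 = 140.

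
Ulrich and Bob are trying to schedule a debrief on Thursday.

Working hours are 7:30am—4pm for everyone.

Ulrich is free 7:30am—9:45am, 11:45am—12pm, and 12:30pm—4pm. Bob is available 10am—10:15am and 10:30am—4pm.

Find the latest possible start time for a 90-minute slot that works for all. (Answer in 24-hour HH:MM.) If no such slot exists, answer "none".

Ulrich ∩ Bob: 11:45–12:00, 12:30–16:00.
Windows ≥ 90 min: 12:30–16:00.
Latest start in the last window 12:30–16:00 is 16:00 − 90 min = 14:30.

14:30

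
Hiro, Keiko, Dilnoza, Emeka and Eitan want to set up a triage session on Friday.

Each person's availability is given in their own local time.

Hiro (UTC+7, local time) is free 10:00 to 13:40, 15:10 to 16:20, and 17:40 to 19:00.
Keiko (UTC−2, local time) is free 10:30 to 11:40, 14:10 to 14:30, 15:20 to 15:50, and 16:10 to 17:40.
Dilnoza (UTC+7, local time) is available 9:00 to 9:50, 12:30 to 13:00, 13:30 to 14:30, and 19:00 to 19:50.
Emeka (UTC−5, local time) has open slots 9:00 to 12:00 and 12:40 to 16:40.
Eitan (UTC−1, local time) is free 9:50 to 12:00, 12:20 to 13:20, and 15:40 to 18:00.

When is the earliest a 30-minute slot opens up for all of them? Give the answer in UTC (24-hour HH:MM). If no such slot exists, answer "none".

none

Hiro → UTC: 03:00–06:40, 08:10–09:20, 10:40–12:00.
Keiko → UTC: 12:30–13:40, 16:10–16:30, 17:20–17:50, 18:10–19:40.
Dilnoza → UTC: 02:00–02:50, 05:30–06:00, 06:30–07:30, 12:00–12:50.
Emeka → UTC: 14:00–17:00, 17:40–21:40.
Eitan → UTC: 10:50–13:00, 13:20–14:20, 16:40–19:00.
Hiro ∩ Keiko: (none).
Hiro ∩ Keiko ∩ Dilnoza: (none).
Hiro ∩ Keiko ∩ Dilnoza ∩ Emeka: (none).
Hiro ∩ Keiko ∩ Dilnoza ∩ Emeka ∩ Eitan: (none).
Windows ≥ 30 min: (none).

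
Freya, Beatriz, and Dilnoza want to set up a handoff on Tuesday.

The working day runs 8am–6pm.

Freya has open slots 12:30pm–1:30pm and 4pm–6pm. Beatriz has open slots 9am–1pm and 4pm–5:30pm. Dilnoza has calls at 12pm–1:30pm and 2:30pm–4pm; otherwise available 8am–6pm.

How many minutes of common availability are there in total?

Dilnoza free within 08:00–18:00: 08:00–12:00, 13:30–14:30, 16:00–18:00.
Freya ∩ Beatriz: 12:30–13:00, 16:00–17:30.
Freya ∩ Beatriz ∩ Dilnoza: 16:00–17:30.
Total common minutes: 90.

90 minutes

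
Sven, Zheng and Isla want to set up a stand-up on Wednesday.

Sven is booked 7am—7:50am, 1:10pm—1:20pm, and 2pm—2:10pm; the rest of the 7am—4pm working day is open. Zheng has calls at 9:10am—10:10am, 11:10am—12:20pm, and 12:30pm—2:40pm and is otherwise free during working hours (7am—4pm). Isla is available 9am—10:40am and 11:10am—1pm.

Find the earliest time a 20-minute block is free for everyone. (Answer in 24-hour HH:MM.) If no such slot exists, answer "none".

Sven free within 07:00–16:00: 07:50–13:10, 13:20–14:00, 14:10–16:00.
Zheng free within 07:00–16:00: 07:00–09:10, 10:10–11:10, 12:20–12:30, 14:40–16:00.
Sven ∩ Zheng: 07:50–09:10, 10:10–11:10, 12:20–12:30, 14:40–16:00.
Sven ∩ Zheng ∩ Isla: 09:00–09:10, 10:10–10:40, 12:20–12:30.
Windows ≥ 20 min: 10:10–10:40.
Earliest such window starts at 10:10.

10:10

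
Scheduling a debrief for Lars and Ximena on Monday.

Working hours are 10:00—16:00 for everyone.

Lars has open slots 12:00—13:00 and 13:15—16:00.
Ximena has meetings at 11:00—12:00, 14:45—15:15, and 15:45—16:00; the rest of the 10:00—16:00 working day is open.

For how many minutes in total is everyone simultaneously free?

Ximena free within 10:00–16:00: 10:00–11:00, 12:00–14:45, 15:15–15:45.
Lars ∩ Ximena: 12:00–13:00, 13:15–14:45, 15:15–15:45.
Total common minutes: 60 + 90 + 30 = 180.

180 minutes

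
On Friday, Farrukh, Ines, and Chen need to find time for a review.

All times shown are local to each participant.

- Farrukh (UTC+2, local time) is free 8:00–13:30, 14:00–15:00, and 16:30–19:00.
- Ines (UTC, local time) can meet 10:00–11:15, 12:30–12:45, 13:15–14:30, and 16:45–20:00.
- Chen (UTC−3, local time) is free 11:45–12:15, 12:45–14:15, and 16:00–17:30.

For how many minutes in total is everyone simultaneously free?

Farrukh → UTC: 06:00–11:30, 12:00–13:00, 14:30–17:00.
Ines → UTC: 10:00–11:15, 12:30–12:45, 13:15–14:30, 16:45–20:00.
Chen → UTC: 14:45–15:15, 15:45–17:15, 19:00–20:30.
Farrukh ∩ Ines: 10:00–11:15, 12:30–12:45, 16:45–17:00.
Farrukh ∩ Ines ∩ Chen: 16:45–17:00.
Total common minutes: 15.

15 minutes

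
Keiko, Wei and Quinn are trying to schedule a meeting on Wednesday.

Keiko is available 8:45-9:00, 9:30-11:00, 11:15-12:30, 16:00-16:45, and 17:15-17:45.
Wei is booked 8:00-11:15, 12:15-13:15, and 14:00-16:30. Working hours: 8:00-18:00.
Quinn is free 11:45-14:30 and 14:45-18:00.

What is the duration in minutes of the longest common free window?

30 minutes

Wei free within 08:00–18:00: 11:15–12:15, 13:15–14:00, 16:30–18:00.
Keiko ∩ Wei: 11:15–12:15, 16:30–16:45, 17:15–17:45.
Keiko ∩ Wei ∩ Quinn: 11:45–12:15, 16:30–16:45, 17:15–17:45.
Common window lengths: 30, 15, 30 min; longest is 30.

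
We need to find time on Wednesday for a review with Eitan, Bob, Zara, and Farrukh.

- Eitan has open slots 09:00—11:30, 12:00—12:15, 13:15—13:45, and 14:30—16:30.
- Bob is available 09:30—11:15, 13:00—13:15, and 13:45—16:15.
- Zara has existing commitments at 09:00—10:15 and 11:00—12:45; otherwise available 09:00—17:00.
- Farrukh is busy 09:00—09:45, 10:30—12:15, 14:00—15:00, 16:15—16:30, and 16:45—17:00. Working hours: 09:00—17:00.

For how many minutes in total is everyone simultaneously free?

90 minutes

Zara free within 09:00–17:00: 10:15–11:00, 12:45–17:00.
Farrukh free within 09:00–17:00: 09:45–10:30, 12:15–14:00, 15:00–16:15, 16:30–16:45.
Eitan ∩ Bob: 09:30–11:15, 14:30–16:15.
Eitan ∩ Bob ∩ Zara: 10:15–11:00, 14:30–16:15.
Eitan ∩ Bob ∩ Zara ∩ Farrukh: 10:15–10:30, 15:00–16:15.
Total common minutes: 15 + 75 = 90.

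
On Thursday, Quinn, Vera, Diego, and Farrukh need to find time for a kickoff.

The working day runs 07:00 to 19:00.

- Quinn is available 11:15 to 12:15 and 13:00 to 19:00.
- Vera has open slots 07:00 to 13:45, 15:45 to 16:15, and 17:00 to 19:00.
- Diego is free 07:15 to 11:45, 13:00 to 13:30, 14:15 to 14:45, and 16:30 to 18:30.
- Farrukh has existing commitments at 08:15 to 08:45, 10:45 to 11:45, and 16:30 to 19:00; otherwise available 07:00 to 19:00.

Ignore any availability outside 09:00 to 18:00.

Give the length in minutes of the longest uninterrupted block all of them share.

30 minutes

Farrukh free within 07:00–19:00: 07:00–08:15, 08:45–10:45, 11:45–16:30.
Quinn ∩ Vera: 11:15–12:15, 13:00–13:45, 15:45–16:15, 17:00–19:00.
Quinn ∩ Vera ∩ Diego: 11:15–11:45, 13:00–13:30, 17:00–18:30.
Quinn ∩ Vera ∩ Diego ∩ Farrukh: 13:00–13:30.
Restricted to 09:00–18:00: 13:00–13:30.
Single common window of 30 minutes.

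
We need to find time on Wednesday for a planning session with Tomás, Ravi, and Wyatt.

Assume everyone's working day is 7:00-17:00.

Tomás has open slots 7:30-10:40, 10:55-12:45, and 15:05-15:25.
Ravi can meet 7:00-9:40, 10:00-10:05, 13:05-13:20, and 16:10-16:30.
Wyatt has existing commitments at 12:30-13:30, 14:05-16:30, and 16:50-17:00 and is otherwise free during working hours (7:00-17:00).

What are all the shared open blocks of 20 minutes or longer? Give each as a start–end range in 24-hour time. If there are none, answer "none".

Wyatt free within 07:00–17:00: 07:00–12:30, 13:30–14:05, 16:30–16:50.
Tomás ∩ Ravi: 07:30–09:40, 10:00–10:05.
Tomás ∩ Ravi ∩ Wyatt: 07:30–09:40, 10:00–10:05.
Windows ≥ 20 min: 07:30–09:40.

07:30–09:40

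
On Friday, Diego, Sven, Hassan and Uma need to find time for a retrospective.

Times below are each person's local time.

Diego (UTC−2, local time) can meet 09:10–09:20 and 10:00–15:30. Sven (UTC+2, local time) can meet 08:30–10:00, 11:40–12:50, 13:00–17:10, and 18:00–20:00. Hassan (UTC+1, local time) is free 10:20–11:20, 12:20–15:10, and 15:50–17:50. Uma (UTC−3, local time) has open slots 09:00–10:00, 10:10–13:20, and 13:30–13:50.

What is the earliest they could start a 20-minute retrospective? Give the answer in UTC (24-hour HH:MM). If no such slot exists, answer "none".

12:00

Diego → UTC: 11:10–11:20, 12:00–17:30.
Sven → UTC: 06:30–08:00, 09:40–10:50, 11:00–15:10, 16:00–18:00.
Hassan → UTC: 09:20–10:20, 11:20–14:10, 14:50–16:50.
Uma → UTC: 12:00–13:00, 13:10–16:20, 16:30–16:50.
Diego ∩ Sven: 11:10–11:20, 12:00–15:10, 16:00–17:30.
Diego ∩ Sven ∩ Hassan: 12:00–14:10, 14:50–15:10, 16:00–16:50.
Diego ∩ Sven ∩ Hassan ∩ Uma: 12:00–13:00, 13:10–14:10, 14:50–15:10, 16:00–16:20, 16:30–16:50.
Windows ≥ 20 min: 12:00–13:00, 13:10–14:10, 14:50–15:10, 16:00–16:20, 16:30–16:50.
Earliest such window starts at 12:00.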